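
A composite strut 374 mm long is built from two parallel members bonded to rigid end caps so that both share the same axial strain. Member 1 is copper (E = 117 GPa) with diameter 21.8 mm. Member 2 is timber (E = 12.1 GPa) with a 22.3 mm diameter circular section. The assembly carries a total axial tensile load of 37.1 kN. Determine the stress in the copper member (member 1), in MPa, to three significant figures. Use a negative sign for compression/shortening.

A_1 = 373.3 mm².
A_2 = 390.6 mm².
Equal strain + equilibrium ⇒ each member carries load in proportion to AE: A₁E₁ = 43670000 N, A₂E₂ = 4726000 N, ΣAE = 48400000 N.
σ₁ = P·E₁/ΣAE = 37100·117000/48400000 = 89.69 MPa.

89.7 MPa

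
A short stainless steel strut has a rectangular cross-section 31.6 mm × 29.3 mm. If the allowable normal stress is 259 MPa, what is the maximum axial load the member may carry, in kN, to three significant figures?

A = 925.9 mm².
P_max = σ_allow · A = 259 · 925.9 = 239800 N = 239.8 kN.

240 kN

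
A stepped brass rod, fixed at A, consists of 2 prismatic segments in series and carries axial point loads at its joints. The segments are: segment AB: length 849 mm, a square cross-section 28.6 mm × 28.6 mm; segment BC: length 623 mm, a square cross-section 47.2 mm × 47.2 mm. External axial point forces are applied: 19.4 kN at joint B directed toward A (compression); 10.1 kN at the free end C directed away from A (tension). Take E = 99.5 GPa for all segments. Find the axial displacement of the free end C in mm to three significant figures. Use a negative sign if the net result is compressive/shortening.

Internal axial forces (sectioning from the free end, tension +): N_BC = 10.1 kN, N_AB = -9.3 kN.
A_AB = 818 mm².
A_BC = 2228 mm².
δ_AB = -9300·849/(818·99500) = -0.09701 mm
δ_BC = 10100·623/(2228·99500) = 0.02839 mm
δ = Σδ_i = -0.06863 mm.

-0.0686 mm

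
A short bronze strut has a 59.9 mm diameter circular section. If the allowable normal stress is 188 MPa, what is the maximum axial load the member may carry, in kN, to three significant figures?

A = 2818 mm².
P_max = σ_allow · A = 188 · 2818 = 529800 N = 529.8 kN.

530 kN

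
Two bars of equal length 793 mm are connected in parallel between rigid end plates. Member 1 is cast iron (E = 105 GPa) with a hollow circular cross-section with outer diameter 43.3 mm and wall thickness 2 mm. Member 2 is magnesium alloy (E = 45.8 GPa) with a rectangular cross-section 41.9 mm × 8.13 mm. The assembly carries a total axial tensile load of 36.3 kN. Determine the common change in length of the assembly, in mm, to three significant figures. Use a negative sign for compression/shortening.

0.672 mm

A_1 = 259.5 mm².
A_2 = 340.6 mm².
Equal strain + equilibrium ⇒ each member carries load in proportion to AE: A₁E₁ = 27250000 N, A₂E₂ = 15600000 N, ΣAE = 42850000 N.
δ = PL/ΣAE = 36300·793/42850000 = 0.6718 mm.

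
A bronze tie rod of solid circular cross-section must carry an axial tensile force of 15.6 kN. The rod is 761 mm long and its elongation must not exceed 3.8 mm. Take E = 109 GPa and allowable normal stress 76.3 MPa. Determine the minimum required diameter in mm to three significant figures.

Required area A ≥ P/σ_allow = 15600/76.3 = 204.5 mm².
For a solid circular section, d ≥ √(4A/π) = 16.13 mm.
Elongation limit: A ≥ PL/(Eδ_allow) = 15600·761/(109000·3.8) = 28.66 mm² ⇒ d ≥ 6.041 mm.
The stress limit governs.

16.1 mm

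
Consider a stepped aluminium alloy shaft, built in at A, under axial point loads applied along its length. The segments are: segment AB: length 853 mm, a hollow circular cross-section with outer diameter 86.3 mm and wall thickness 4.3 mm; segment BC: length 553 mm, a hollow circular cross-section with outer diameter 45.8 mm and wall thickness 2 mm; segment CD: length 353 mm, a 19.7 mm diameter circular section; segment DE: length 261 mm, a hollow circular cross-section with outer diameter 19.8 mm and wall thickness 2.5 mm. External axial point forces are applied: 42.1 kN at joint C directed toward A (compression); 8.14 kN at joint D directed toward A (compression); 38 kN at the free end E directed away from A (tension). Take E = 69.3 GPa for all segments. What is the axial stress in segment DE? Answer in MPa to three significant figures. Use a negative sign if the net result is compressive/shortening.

Internal axial forces (sectioning from the free end, tension +): N_DE = 38 kN, N_CD = 29.86 kN, N_BC = -12.24 kN, N_AB = -12.24 kN.
A_DE = 135.9 mm².
σ_DE = N_DE/A_DE = 38000/135.9 = 279.7 MPa.

280 MPa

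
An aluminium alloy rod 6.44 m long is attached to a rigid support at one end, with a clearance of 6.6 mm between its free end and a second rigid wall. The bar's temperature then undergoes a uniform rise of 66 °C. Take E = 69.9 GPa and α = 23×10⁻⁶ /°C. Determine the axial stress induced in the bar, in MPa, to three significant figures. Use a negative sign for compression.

Free thermal expansion αLΔT = 23e-6 · 6440 · 66 = 9.776 mm.
The walls engage after the gap closes; constrained expansion = 9.776 − 6.6 = 3.176 mm.
The walls impose strain ε = −(3.176)/6440 = -4.9316e-04; σ = Eε = 69900 · -4.9316e-04 = -34.47 MPa.

-34.5 MPa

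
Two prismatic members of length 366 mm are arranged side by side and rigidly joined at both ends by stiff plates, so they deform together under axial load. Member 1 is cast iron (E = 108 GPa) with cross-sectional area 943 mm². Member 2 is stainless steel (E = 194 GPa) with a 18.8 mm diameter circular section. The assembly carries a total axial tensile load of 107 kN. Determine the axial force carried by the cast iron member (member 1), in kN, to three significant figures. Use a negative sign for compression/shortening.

70.0 kN

A_2 = 277.6 mm².
Equal strain + equilibrium ⇒ each member carries load in proportion to AE: A₁E₁ = 101800000 N, A₂E₂ = 53850000 N, ΣAE = 155700000 N.
F₁ = P·A₁E₁/ΣAE = 107000·101800000/155700000 = 69990 N.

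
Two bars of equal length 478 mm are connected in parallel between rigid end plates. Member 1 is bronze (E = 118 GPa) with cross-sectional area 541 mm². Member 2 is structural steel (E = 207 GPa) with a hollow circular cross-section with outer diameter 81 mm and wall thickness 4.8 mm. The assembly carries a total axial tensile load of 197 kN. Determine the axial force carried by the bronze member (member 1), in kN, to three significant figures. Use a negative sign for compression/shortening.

41.7 kN

A_2 = 1149 mm².
Equal strain + equilibrium ⇒ each member carries load in proportion to AE: A₁E₁ = 63840000 N, A₂E₂ = 237900000 N, ΣAE = 301700000 N.
F₁ = P·A₁E₁/ΣAE = 197000·63840000/301700000 = 41680 N.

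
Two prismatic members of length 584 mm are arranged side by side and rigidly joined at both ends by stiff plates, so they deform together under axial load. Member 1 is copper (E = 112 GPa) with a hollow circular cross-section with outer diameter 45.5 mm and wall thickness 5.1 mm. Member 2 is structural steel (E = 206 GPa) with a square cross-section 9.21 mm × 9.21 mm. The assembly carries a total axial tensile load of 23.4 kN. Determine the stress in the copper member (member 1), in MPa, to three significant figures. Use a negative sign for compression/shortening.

29.1 MPa

A_1 = 647.3 mm².
A_2 = 84.82 mm².
Equal strain + equilibrium ⇒ each member carries load in proportion to AE: A₁E₁ = 72500000 N, A₂E₂ = 17470000 N, ΣAE = 89970000 N.
σ₁ = P·E₁/ΣAE = 23400·112000/89970000 = 29.13 MPa.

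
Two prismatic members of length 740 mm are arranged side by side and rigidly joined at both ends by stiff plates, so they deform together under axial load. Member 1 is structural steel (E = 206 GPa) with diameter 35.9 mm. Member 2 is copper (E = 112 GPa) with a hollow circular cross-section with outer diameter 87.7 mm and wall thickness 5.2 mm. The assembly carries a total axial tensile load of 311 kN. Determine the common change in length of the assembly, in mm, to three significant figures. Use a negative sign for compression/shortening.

A_1 = 1012 mm².
A_2 = 1348 mm².
Equal strain + equilibrium ⇒ each member carries load in proportion to AE: A₁E₁ = 208500000 N, A₂E₂ = 150900000 N, ΣAE = 359500000 N.
δ = PL/ΣAE = 311000·740/359500000 = 0.6402 mm.

0.640 mm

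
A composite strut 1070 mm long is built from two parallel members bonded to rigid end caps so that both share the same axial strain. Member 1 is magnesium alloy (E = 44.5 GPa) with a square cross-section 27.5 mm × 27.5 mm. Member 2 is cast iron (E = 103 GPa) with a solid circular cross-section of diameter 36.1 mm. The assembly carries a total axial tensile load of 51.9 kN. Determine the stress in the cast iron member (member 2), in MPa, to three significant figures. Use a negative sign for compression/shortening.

38.4 MPa

A_1 = 756.2 mm².
A_2 = 1024 mm².
Equal strain + equilibrium ⇒ each member carries load in proportion to AE: A₁E₁ = 33650000 N, A₂E₂ = 105400000 N, ΣAE = 139100000 N.
σ₂ = P·E₂/ΣAE = 51900·103000/139100000 = 38.44 MPa.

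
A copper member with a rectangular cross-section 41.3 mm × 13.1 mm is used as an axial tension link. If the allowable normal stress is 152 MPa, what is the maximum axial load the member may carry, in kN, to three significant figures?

82.2 kN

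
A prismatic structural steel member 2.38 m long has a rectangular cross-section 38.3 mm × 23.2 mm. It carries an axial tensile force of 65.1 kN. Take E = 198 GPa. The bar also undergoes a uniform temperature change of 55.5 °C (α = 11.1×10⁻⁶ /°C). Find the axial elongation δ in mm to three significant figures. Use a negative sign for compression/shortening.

A = 888.6 mm².
δ_mech = NL/(AE) = 65100·2380/(888.6·198000) = 0.8807 mm.
δ_thermal = αLΔT = 11.1e-6·2380·55.5 = 1.466 mm.
δ = δ_mech + δ_thermal = 2.347 mm.

2.35 mm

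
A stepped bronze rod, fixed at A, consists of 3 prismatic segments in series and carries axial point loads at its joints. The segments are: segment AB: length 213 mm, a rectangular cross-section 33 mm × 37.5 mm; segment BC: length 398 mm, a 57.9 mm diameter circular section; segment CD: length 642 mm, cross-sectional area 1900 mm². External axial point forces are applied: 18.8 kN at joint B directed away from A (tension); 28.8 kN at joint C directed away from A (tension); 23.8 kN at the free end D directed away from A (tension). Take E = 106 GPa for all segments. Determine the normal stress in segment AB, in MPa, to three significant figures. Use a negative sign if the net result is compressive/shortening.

57.7 MPa

Internal axial forces (sectioning from the free end, tension +): N_CD = 23.8 kN, N_BC = 52.6 kN, N_AB = 71.4 kN.
A_AB = 1238 mm².
σ_AB = N_AB/A_AB = 71400/1238 = 57.7 MPa.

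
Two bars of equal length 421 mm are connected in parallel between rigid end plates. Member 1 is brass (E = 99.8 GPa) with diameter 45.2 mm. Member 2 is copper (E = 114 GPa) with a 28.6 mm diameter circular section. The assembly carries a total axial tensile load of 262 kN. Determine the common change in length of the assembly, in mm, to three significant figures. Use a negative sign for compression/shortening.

A_1 = 1605 mm².
A_2 = 642.4 mm².
Equal strain + equilibrium ⇒ each member carries load in proportion to AE: A₁E₁ = 160100000 N, A₂E₂ = 73240000 N, ΣAE = 233400000 N.
δ = PL/ΣAE = 262000·421/233400000 = 0.4726 mm.

0.473 mm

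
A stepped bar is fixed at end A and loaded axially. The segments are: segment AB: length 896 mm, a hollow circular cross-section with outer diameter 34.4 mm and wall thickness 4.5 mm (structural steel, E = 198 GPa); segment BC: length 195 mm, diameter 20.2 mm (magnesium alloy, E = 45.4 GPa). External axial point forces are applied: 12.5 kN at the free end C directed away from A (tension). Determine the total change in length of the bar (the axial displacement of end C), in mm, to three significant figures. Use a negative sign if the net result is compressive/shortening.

0.301 mm

Internal axial forces (sectioning from the free end, tension +): N_BC = 12.5 kN, N_AB = 12.5 kN.
A_AB = 422.7 mm².
A_BC = 320.5 mm².
δ_AB = 12500·896/(422.7·198000) = 0.1338 mm
δ_BC = 12500·195/(320.5·45400) = 0.1675 mm
δ = Σδ_i = 0.3014 mm.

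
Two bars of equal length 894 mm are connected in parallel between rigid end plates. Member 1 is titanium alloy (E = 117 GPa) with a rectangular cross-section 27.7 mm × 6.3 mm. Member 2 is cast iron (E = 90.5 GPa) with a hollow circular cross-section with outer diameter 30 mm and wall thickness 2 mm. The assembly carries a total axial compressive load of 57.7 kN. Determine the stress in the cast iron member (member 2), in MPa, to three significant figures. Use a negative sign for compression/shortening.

A_1 = 174.5 mm².
A_2 = 175.9 mm².
Equal strain + equilibrium ⇒ each member carries load in proportion to AE: A₁E₁ = 20420000 N, A₂E₂ = 15920000 N, ΣAE = 36340000 N.
σ₂ = P·E₂/ΣAE = -57700·90500/36340000 = -143.7 MPa.

-144 MPa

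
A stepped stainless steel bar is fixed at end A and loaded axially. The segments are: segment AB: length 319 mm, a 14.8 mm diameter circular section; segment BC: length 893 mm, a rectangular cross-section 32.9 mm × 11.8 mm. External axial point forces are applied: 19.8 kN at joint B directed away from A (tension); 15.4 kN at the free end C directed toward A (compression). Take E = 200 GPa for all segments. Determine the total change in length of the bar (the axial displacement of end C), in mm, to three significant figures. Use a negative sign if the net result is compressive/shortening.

-0.136 mm

Internal axial forces (sectioning from the free end, tension +): N_BC = -15.4 kN, N_AB = 4.4 kN.
A_AB = 172 mm².
A_BC = 388.2 mm².
δ_AB = 4400·319/(172·200000) = 0.04079 mm
δ_BC = -15400·893/(388.2·200000) = -0.1771 mm
δ = Σδ_i = -0.1363 mm.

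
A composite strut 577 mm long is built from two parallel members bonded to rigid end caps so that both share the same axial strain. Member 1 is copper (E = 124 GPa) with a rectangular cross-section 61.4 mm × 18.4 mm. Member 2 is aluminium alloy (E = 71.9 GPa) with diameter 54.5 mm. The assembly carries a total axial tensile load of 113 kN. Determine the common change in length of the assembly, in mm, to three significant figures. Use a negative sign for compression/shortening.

0.212 mm

A_1 = 1130 mm².
A_2 = 2333 mm².
Equal strain + equilibrium ⇒ each member carries load in proportion to AE: A₁E₁ = 140100000 N, A₂E₂ = 167700000 N, ΣAE = 307800000 N.
δ = PL/ΣAE = 113000·577/307800000 = 0.2118 mm.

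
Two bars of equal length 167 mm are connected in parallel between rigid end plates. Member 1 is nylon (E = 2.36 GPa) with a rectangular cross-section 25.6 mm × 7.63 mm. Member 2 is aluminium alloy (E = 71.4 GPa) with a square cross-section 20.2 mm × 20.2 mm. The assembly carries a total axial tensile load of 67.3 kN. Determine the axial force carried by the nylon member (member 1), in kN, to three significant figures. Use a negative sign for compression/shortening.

1.05 kN

A_1 = 195.3 mm².
A_2 = 408 mm².
Equal strain + equilibrium ⇒ each member carries load in proportion to AE: A₁E₁ = 461000 N, A₂E₂ = 29130000 N, ΣAE = 29600000 N.
F₁ = P·A₁E₁/ΣAE = 67300·461000/29600000 = 1048 N.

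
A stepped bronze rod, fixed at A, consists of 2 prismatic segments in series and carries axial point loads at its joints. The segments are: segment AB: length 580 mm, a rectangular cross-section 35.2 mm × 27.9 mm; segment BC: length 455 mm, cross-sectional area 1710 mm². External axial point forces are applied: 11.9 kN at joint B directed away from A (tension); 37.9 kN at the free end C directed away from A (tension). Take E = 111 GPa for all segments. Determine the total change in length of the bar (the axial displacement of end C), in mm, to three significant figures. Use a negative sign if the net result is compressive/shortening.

Internal axial forces (sectioning from the free end, tension +): N_BC = 37.9 kN, N_AB = 49.8 kN.
A_AB = 982.1 mm².
δ_AB = 49800·580/(982.1·111000) = 0.265 mm
δ_BC = 37900·455/(1710·111000) = 0.09085 mm
δ = Σδ_i = 0.3558 mm.

0.356 mm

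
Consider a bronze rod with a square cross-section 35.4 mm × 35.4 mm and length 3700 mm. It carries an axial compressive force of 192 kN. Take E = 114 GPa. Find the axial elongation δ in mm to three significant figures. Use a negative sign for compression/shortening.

-4.97 mm

A = 1253 mm².
δ_mech = NL/(AE) = -192000·3700/(1253·114000) = -4.973 mm.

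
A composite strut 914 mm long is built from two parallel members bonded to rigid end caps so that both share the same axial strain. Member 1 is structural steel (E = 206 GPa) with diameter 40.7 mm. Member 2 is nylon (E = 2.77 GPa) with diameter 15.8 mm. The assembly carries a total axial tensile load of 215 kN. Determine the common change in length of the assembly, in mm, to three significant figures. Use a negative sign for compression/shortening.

0.732 mm

A_1 = 1301 mm².
A_2 = 196.1 mm².
Equal strain + equilibrium ⇒ each member carries load in proportion to AE: A₁E₁ = 268000000 N, A₂E₂ = 543100 N, ΣAE = 268500000 N.
δ = PL/ΣAE = 215000·914/268500000 = 0.7317 mm.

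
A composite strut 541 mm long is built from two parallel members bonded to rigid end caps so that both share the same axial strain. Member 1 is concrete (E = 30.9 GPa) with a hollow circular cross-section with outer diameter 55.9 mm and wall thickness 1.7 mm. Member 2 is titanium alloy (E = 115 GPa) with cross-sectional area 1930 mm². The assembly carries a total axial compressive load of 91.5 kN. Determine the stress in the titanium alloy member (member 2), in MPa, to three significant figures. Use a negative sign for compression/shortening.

A_1 = 289.5 mm².
Equal strain + equilibrium ⇒ each member carries load in proportion to AE: A₁E₁ = 8945000 N, A₂E₂ = 222000000 N, ΣAE = 230900000 N.
σ₂ = P·E₂/ΣAE = -91500·115000/230900000 = -45.57 MPa.

-45.6 MPa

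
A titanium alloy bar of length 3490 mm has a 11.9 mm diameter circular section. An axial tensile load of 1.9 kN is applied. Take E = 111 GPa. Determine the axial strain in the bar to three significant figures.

A = 111.2 mm².
σ = N/A = 17.08 MPa; ε = σ/E = 17.08/111000 = 1.539e-04.

1.54e-04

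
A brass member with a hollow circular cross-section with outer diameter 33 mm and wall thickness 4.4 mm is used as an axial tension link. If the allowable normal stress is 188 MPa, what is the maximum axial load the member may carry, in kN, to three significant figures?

A = 395.3 mm².
P_max = σ_allow · A = 188 · 395.3 = 74320 N = 74.32 kN.

74.3 kN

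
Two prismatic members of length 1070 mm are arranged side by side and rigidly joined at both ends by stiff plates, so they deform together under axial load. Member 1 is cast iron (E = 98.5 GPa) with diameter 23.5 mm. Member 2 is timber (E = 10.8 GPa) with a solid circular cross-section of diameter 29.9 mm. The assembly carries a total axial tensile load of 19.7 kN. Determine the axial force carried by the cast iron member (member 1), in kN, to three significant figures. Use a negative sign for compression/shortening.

16.7 kN

A_1 = 433.7 mm².
A_2 = 702.2 mm².
Equal strain + equilibrium ⇒ each member carries load in proportion to AE: A₁E₁ = 42720000 N, A₂E₂ = 7583000 N, ΣAE = 50310000 N.
F₁ = P·A₁E₁/ΣAE = 19700·42720000/50310000 = 16730 N.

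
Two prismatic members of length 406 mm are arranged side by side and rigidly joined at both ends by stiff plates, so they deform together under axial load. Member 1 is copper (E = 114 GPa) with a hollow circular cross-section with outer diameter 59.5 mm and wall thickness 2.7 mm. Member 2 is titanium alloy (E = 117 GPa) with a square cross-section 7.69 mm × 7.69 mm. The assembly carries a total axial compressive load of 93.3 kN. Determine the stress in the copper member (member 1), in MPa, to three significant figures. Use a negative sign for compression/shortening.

A_1 = 481.8 mm².
A_2 = 59.14 mm².
Equal strain + equilibrium ⇒ each member carries load in proportion to AE: A₁E₁ = 54920000 N, A₂E₂ = 6919000 N, ΣAE = 61840000 N.
σ₁ = P·E₁/ΣAE = -93300·114000/61840000 = -172 MPa.

-172 MPa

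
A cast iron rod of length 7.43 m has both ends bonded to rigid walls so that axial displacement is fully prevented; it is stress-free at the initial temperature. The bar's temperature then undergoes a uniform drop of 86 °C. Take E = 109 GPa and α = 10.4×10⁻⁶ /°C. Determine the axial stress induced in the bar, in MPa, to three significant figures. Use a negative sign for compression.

97.5 MPa

Free thermal expansion αLΔT = 10.4e-6 · 7430 · -86 = -6.645 mm.
The walls impose strain ε = −(-6.645)/7430 = 8.9440e-04; σ = Eε = 109000 · 8.9440e-04 = 97.49 MPa.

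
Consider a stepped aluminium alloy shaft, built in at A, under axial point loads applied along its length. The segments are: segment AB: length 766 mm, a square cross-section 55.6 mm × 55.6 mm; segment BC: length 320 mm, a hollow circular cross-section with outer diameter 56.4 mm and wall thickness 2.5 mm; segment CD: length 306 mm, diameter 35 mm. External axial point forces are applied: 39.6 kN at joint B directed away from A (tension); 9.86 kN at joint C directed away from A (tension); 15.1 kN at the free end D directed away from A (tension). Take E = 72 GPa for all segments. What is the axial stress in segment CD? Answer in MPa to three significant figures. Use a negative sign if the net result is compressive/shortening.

15.7 MPa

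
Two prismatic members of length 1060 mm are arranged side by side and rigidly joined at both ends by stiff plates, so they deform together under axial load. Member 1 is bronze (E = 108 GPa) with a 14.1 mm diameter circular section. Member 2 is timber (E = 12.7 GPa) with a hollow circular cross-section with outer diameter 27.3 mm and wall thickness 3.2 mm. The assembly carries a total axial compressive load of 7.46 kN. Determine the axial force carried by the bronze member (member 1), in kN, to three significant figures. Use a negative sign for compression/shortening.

-6.31 kN

A_1 = 156.1 mm².
A_2 = 242.3 mm².
Equal strain + equilibrium ⇒ each member carries load in proportion to AE: A₁E₁ = 16860000 N, A₂E₂ = 3077000 N, ΣAE = 19940000 N.
F₁ = P·A₁E₁/ΣAE = -7460·16860000/19940000 = -6309 N.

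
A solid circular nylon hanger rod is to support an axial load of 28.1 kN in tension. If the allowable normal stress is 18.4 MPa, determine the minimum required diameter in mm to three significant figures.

Required area A ≥ P/σ_allow = 28100/18.4 = 1527 mm².
For a solid circular section, d ≥ √(4A/π) = 44.1 mm.

44.1 mm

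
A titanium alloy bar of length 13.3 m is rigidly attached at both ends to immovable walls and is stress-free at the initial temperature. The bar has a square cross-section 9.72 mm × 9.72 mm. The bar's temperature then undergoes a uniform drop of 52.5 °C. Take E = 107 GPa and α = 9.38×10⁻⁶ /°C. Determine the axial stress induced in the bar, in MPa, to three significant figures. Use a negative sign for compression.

52.7 MPa

Free thermal expansion αLΔT = 9.38e-6 · 13300 · -52.5 = -6.55 mm.
The walls impose strain ε = −(-6.55)/13300 = 4.9245e-04; σ = Eε = 107000 · 4.9245e-04 = 52.69 MPa.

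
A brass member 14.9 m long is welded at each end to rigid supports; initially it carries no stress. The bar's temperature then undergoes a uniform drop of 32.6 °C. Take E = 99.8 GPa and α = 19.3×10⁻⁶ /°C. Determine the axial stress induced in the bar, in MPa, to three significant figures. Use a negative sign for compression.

Free thermal expansion αLΔT = 19.3e-6 · 14900 · -32.6 = -9.375 mm.
The walls impose strain ε = −(-9.375)/14900 = 6.2918e-04; σ = Eε = 99800 · 6.2918e-04 = 62.79 MPa.

62.8 MPa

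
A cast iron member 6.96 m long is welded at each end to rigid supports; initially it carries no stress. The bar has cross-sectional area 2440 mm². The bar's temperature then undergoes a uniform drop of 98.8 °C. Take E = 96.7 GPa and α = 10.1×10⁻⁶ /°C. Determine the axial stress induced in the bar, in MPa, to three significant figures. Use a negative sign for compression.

96.5 MPa

Free thermal expansion αLΔT = 10.1e-6 · 6960 · -98.8 = -6.945 mm.
The walls impose strain ε = −(-6.945)/6960 = 9.9788e-04; σ = Eε = 96700 · 9.9788e-04 = 96.49 MPa.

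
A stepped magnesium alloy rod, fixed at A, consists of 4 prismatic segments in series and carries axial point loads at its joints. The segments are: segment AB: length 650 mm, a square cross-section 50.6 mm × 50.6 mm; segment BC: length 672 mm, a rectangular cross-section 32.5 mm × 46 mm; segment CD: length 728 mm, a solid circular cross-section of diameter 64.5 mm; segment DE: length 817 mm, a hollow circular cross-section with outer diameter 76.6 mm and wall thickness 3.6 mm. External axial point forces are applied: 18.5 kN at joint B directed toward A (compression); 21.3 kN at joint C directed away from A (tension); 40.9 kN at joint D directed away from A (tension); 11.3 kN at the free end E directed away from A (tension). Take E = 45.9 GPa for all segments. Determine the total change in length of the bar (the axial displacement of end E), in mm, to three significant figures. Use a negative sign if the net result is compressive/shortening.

1.52 mm

Internal axial forces (sectioning from the free end, tension +): N_DE = 11.3 kN, N_CD = 52.2 kN, N_BC = 73.5 kN, N_AB = 55 kN.
A_AB = 2560 mm².
A_BC = 1495 mm².
A_CD = 3267 mm².
A_DE = 825.6 mm².
δ_AB = 55000·650/(2560·45900) = 0.3042 mm
δ_BC = 73500·672/(1495·45900) = 0.7198 mm
δ_CD = 52200·728/(3267·45900) = 0.2534 mm
δ_DE = 11300·817/(825.6·45900) = 0.2436 mm
δ = Σδ_i = 1.521 mm.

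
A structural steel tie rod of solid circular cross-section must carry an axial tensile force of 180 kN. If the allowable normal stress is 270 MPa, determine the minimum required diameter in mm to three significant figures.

29.1 mm

Required area A ≥ P/σ_allow = 180000/270 = 666.7 mm².
For a solid circular section, d ≥ √(4A/π) = 29.13 mm.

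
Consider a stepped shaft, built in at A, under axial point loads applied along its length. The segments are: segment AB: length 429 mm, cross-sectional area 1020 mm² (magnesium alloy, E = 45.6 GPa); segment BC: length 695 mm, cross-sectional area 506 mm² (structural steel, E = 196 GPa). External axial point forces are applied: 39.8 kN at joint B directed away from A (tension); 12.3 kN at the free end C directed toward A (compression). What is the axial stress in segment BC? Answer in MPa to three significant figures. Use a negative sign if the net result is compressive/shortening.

Internal axial forces (sectioning from the free end, tension +): N_BC = -12.3 kN, N_AB = 27.5 kN.
σ_BC = N_BC/A_BC = -12300/506 = -24.31 MPa.

-24.3 MPa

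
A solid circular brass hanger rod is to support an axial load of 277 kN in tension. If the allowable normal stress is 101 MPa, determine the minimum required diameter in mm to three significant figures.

Required area A ≥ P/σ_allow = 277000/101 = 2743 mm².
For a solid circular section, d ≥ √(4A/π) = 59.09 mm.

59.1 mm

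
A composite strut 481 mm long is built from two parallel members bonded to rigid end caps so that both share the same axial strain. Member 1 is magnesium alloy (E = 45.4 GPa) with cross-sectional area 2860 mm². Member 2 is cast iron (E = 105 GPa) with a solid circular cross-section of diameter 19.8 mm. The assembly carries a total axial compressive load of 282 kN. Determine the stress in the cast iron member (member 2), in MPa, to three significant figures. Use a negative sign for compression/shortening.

-183 MPa

A_2 = 307.9 mm².
Equal strain + equilibrium ⇒ each member carries load in proportion to AE: A₁E₁ = 129800000 N, A₂E₂ = 32330000 N, ΣAE = 162200000 N.
σ₂ = P·E₂/ΣAE = -282000·105000/162200000 = -182.6 MPa.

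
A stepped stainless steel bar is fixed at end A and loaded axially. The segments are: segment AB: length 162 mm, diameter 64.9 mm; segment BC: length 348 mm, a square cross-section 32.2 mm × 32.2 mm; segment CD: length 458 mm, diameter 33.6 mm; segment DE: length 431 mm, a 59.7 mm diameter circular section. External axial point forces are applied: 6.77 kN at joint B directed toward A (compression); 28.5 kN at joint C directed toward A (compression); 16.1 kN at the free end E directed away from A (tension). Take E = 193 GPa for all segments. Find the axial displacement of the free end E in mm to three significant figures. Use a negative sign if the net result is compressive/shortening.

0.0295 mm

Internal axial forces (sectioning from the free end, tension +): N_DE = 16.1 kN, N_CD = 16.1 kN, N_BC = -12.4 kN, N_AB = -19.17 kN.
A_AB = 3308 mm².
A_BC = 1037 mm².
A_CD = 886.7 mm².
A_DE = 2799 mm².
δ_AB = -19170·162/(3308·193000) = -0.004864 mm
δ_BC = -12400·348/(1037·193000) = -0.02156 mm
δ_CD = 16100·458/(886.7·193000) = 0.04309 mm
δ_DE = 16100·431/(2799·193000) = 0.01284 mm
δ = Σδ_i = 0.0295 mm.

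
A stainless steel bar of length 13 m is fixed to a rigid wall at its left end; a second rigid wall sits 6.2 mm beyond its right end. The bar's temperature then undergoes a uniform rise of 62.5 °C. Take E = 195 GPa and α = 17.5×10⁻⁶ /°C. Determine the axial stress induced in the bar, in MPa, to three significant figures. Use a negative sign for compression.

-120 MPa

Free thermal expansion αLΔT = 17.5e-6 · 13000 · 62.5 = 14.22 mm.
The walls engage after the gap closes; constrained expansion = 14.22 − 6.2 = 8.019 mm.
The walls impose strain ε = −(8.019)/13000 = -6.1683e-04; σ = Eε = 195000 · -6.1683e-04 = -120.3 MPa.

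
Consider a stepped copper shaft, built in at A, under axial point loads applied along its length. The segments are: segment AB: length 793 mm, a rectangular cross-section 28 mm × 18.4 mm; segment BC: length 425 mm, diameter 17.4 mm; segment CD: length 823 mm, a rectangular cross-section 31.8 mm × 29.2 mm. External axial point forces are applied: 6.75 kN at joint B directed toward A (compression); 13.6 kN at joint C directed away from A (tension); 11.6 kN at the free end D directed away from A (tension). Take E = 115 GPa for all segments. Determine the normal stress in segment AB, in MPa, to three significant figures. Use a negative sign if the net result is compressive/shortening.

35.8 MPa

Internal axial forces (sectioning from the free end, tension +): N_CD = 11.6 kN, N_BC = 25.2 kN, N_AB = 18.45 kN.
A_AB = 515.2 mm².
σ_AB = N_AB/A_AB = 18450/515.2 = 35.81 MPa.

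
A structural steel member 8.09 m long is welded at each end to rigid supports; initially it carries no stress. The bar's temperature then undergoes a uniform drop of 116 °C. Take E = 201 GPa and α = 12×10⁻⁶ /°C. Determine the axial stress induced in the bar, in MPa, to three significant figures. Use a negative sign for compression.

Free thermal expansion αLΔT = 12e-6 · 8090 · -116 = -11.26 mm.
The walls impose strain ε = −(-11.26)/8090 = 1.3920e-03; σ = Eε = 201000 · 1.3920e-03 = 279.8 MPa.

280 MPa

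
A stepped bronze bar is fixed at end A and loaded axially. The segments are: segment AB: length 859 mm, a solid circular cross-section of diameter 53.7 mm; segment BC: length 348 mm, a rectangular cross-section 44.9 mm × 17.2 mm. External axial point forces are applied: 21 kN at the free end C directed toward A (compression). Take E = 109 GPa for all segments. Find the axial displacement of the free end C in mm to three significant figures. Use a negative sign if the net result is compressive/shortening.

-0.160 mm

Internal axial forces (sectioning from the free end, tension +): N_BC = -21 kN, N_AB = -21 kN.
A_AB = 2265 mm².
A_BC = 772.3 mm².
δ_AB = -21000·859/(2265·109000) = -0.07307 mm
δ_BC = -21000·348/(772.3·109000) = -0.08682 mm
δ = Σδ_i = -0.1599 mm.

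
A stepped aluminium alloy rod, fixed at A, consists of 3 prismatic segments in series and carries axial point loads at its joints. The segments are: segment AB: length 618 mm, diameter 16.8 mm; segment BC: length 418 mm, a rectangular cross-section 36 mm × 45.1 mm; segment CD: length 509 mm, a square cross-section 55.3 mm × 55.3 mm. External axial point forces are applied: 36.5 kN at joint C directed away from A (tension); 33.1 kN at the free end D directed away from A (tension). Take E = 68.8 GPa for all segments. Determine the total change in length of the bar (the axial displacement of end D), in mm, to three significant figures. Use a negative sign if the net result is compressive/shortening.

Internal axial forces (sectioning from the free end, tension +): N_CD = 33.1 kN, N_BC = 69.6 kN, N_AB = 69.6 kN.
A_AB = 221.7 mm².
A_BC = 1624 mm².
A_CD = 3058 mm².
δ_AB = 69600·618/(221.7·68800) = 2.82 mm
δ_BC = 69600·418/(1624·68800) = 0.2604 mm
δ_CD = 33100·509/(3058·68800) = 0.08008 mm
δ = Σδ_i = 3.161 mm.

3.16 mm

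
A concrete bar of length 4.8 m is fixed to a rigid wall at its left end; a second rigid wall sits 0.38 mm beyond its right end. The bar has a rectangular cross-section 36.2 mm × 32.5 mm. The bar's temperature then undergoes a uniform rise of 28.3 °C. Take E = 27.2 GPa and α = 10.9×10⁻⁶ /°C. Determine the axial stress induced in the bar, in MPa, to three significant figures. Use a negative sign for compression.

Free thermal expansion αLΔT = 10.9e-6 · 4800 · 28.3 = 1.481 mm.
The walls engage after the gap closes; constrained expansion = 1.481 − 0.38 = 1.101 mm.
The walls impose strain ε = −(1.101)/4800 = -2.2930e-04; σ = Eε = 27200 · -2.2930e-04 = -6.237 MPa.

-6.24 MPa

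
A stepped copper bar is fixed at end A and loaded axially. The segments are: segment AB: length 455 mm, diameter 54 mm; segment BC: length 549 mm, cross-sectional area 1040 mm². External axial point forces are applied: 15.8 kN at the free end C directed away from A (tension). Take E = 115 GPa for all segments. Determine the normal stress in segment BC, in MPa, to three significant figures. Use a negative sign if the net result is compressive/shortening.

Internal axial forces (sectioning from the free end, tension +): N_BC = 15.8 kN, N_AB = 15.8 kN.
σ_BC = N_BC/A_BC = 15800/1040 = 15.19 MPa.

15.2 MPa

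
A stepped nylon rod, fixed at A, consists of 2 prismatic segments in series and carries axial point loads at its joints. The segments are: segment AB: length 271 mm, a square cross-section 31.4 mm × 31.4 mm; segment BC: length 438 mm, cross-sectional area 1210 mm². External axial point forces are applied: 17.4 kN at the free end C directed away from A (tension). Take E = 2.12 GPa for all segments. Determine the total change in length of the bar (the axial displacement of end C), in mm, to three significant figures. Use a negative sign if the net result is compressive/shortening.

5.23 mm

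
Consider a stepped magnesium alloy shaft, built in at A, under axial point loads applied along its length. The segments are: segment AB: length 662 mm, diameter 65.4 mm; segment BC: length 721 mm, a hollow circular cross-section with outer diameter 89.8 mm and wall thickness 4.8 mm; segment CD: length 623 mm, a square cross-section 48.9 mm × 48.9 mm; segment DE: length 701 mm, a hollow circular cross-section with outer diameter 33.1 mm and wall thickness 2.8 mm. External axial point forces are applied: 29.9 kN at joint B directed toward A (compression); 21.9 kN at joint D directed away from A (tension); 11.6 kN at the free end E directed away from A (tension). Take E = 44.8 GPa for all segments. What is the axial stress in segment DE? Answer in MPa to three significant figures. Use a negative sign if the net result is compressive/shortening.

Internal axial forces (sectioning from the free end, tension +): N_DE = 11.6 kN, N_CD = 33.5 kN, N_BC = 33.5 kN, N_AB = 3.6 kN.
A_DE = 266.5 mm².
σ_DE = N_DE/A_DE = 11600/266.5 = 43.52 MPa.

43.5 MPa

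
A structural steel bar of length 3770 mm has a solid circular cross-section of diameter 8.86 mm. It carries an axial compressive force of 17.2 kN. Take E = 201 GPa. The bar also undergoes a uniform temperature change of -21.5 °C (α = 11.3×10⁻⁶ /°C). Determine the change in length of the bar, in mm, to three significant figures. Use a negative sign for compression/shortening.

-6.15 mm

A = 61.65 mm².
δ_mech = NL/(AE) = -17200·3770/(61.65·201000) = -5.233 mm.
δ_thermal = αLΔT = 11.3e-6·3770·-21.5 = -0.9159 mm.
δ = δ_mech + δ_thermal = -6.149 mm.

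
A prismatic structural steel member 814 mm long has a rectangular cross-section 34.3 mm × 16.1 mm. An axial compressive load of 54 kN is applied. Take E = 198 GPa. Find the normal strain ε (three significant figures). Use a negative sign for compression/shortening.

A = 552.2 mm².
σ = N/A = -97.79 MPa; ε = σ/E = -97.79/198000 = -4.939e-04.

-4.94e-04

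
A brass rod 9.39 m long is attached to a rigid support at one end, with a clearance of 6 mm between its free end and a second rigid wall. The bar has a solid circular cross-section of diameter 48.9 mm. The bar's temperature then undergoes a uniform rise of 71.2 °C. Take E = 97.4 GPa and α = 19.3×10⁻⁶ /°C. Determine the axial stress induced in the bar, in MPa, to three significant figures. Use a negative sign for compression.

Free thermal expansion αLΔT = 19.3e-6 · 9390 · 71.2 = 12.9 mm.
The walls engage after the gap closes; constrained expansion = 12.9 − 6 = 6.903 mm.
The walls impose strain ε = −(6.903)/9390 = -7.3518e-04; σ = Eε = 97400 · -7.3518e-04 = -71.61 MPa.

-71.6 MPa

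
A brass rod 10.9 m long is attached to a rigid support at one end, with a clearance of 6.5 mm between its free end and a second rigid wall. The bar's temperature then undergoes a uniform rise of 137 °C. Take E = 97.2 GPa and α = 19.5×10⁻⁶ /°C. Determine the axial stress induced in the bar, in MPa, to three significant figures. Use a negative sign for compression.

-202 MPa

Free thermal expansion αLΔT = 19.5e-6 · 10900 · 137 = 29.12 mm.
The walls engage after the gap closes; constrained expansion = 29.12 − 6.5 = 22.62 mm.
The walls impose strain ε = −(22.62)/10900 = -2.0752e-03; σ = Eε = 97200 · -2.0752e-03 = -201.7 MPa.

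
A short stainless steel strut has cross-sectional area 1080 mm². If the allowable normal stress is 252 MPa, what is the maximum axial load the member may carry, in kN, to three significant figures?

P_max = σ_allow · A = 252 · 1080 = 272200 N = 272.2 kN.

272 kN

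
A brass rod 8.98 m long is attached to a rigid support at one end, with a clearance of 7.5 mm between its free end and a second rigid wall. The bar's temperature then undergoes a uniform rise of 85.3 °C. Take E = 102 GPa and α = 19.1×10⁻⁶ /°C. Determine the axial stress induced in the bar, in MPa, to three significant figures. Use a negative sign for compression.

-81.0 MPa

Free thermal expansion αLΔT = 19.1e-6 · 8980 · 85.3 = 14.63 mm.
The walls engage after the gap closes; constrained expansion = 14.63 − 7.5 = 7.13 mm.
The walls impose strain ε = −(7.13)/8980 = -7.9404e-04; σ = Eε = 102000 · -7.9404e-04 = -80.99 MPa.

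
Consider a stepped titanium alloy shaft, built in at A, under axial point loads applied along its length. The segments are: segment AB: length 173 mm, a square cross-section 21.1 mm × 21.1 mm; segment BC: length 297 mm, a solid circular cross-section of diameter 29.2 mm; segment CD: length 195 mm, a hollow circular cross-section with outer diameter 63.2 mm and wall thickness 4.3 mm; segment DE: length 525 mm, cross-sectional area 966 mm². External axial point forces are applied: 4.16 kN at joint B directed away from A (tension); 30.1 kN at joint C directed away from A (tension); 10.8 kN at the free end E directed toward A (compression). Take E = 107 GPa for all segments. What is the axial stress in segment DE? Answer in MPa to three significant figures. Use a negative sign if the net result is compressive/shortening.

-11.2 MPa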